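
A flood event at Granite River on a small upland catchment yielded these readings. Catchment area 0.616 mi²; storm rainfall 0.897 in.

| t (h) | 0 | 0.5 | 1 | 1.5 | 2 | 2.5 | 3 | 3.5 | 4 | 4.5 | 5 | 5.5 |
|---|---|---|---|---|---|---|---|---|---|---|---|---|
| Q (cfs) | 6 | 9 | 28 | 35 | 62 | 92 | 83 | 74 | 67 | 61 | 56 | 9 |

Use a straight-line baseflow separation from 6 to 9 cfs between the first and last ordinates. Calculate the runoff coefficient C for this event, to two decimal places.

ΣQ_DR = 492.0 cfs; V = ΣQ_DR·Δt = 8.856 × 10^5 ft³.
Runoff depth d = V / A = 0.6188 in.
C = d / P = 0.6188 / 0.897 = 0.69.

C ≈ 0.69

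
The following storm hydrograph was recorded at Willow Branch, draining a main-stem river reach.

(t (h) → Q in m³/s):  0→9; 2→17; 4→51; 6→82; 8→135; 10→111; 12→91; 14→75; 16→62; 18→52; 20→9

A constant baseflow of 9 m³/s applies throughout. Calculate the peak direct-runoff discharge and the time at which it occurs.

Subtracting baseflow gives direct-runoff ordinates: 0.0, 8.0, 42.0, 73.0, 126.0, 102.0, 82.0, 66.0, 53.0, 43.0, 0.0 m³/s.
The maximum is 126.0 m³/s, occurring at the reading for t = 8 h.

Q_p = 126.0 m³/s at t = 8 h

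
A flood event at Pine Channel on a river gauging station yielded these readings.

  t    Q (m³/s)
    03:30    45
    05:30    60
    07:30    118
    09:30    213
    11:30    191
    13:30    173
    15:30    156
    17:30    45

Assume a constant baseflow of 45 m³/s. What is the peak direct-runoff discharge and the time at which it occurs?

Q_p = 168.0 m³/s at t = 09:30

Subtracting baseflow gives direct-runoff ordinates: 0.0, 15.0, 73.0, 168.0, 146.0, 128.0, 111.0, 0.0 m³/s.
The maximum is 168.0 m³/s, occurring at the reading for t = 09:30.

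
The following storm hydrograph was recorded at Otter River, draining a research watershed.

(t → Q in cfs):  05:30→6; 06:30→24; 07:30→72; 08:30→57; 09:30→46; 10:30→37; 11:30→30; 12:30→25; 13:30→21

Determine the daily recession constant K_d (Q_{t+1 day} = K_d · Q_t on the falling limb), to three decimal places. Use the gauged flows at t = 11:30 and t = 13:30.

Between t = 11:30 and t = 13:30 the flow falls from 30 to 21 cfs over 2×1 h = 2 h.
Per-interval ratio K = (21/30)^(1/2) = 0.8367; K_d = K^(24/1) = 0.014.

K_d ≈ 0.014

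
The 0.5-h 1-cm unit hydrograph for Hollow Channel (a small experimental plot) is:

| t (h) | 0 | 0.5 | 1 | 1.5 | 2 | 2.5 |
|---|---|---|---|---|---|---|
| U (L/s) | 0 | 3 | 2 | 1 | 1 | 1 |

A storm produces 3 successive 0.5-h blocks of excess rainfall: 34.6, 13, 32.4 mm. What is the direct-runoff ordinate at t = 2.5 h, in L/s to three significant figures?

Q ≈ 8.00 L/s

By discrete convolution, Q_j = Σ (P_i / 10 mm) · U_{j−i}.
At t = 2.5 h (j=5): Q = (34.6/10)·1 + (13/10)·1 + (32.4/10)·1 = 8.00 L/s.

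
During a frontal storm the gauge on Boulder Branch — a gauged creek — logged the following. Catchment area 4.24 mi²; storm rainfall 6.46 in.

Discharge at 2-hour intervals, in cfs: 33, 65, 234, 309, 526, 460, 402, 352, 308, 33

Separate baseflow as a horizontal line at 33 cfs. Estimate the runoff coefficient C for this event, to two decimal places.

ΣQ_DR = 2392 cfs; V = ΣQ_DR·Δt = 1.722 × 10^7 ft³.
Runoff depth d = V / A = 1.748 in.
C = d / P = 1.748 / 6.46 = 0.27.

C ≈ 0.27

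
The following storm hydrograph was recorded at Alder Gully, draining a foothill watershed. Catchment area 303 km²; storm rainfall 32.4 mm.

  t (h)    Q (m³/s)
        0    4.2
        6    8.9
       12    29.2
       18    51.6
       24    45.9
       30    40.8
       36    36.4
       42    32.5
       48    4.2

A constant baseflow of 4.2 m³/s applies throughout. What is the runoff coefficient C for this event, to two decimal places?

C ≈ 0.48

ΣQ_DR = 215.9 m³/s; V = ΣQ_DR·Δt = 4.663 × 10^6 m³.
Runoff depth d = V / A = 15.39 mm.
C = d / P = 15.39 / 32.4 = 0.48.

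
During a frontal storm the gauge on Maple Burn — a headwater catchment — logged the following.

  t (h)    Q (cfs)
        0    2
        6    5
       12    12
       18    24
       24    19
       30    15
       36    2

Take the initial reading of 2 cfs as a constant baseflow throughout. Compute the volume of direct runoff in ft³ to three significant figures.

V ≈ 1.40 × 10^6 ft³

Direct-runoff ordinates (Q − Q_b): 0.0, 3.0, 10.0, 22.0, 17.0, 13.0, 0.0 cfs.
ΣQ_DR = 65.00 cfs.
With Δt = 6 h = 21600 s, V = ΣQ_DR · Δt = 65.00 × 21600 = 1.40 × 10^6 ft³.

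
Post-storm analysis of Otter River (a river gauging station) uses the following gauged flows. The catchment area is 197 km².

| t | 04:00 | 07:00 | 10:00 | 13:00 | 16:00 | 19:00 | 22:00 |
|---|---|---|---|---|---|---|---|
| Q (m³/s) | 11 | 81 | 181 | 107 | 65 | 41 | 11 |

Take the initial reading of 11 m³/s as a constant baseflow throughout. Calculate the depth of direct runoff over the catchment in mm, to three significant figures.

Direct runoff: 0.0, 70.0, 170.0, 96.0, 54.0, 30.0, 0.0 m³/s; ΣQ_DR = 420.0 m³/s.
V = ΣQ_DR · Δt = 420.0 × 10800 s = 4.536 × 10^6 m³.
Over A = 197 km², depth = V / A = 23.0 mm.

d ≈ 23.0 mm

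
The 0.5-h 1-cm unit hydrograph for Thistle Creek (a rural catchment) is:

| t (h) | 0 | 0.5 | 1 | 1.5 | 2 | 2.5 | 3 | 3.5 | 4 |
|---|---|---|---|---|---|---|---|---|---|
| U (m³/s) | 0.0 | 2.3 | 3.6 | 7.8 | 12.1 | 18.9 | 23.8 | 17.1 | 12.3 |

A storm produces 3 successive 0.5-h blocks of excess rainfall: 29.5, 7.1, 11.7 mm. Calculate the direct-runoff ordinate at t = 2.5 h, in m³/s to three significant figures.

Q ≈ 73.5 m³/s

By discrete convolution, Q_j = Σ (P_i / 10 mm) · U_{j−i}.
At t = 2.5 h (j=5): Q = (29.5/10)·18.9 + (7.1/10)·12.1 + (11.7/10)·7.8 = 73.5 m³/s.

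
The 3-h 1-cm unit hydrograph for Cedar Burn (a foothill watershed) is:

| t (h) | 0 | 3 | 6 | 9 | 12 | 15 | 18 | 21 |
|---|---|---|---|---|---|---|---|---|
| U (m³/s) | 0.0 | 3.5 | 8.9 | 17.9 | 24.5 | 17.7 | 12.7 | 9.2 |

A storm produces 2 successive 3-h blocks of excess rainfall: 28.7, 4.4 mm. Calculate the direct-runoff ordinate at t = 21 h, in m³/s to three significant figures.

By discrete convolution, Q_j = Σ (P_i / 10 mm) · U_{j−i}.
At t = 21 h (j=7): Q = (28.7/10)·9.2 + (4.4/10)·12.7 = 32.0 m³/s.

Q ≈ 32.0 m³/s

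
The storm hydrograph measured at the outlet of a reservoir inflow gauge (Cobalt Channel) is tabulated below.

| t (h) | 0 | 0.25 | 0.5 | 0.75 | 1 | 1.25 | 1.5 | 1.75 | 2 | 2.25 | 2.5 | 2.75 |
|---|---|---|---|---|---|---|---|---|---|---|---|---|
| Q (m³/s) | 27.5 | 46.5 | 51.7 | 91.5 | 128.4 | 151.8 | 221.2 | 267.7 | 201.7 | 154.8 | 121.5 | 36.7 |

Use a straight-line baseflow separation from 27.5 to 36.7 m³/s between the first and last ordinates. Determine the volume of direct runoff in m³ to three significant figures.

V ≈ 1.00 × 10^6 m³

Direct-runoff ordinates (Q − Q_b): 0.00, 18.16, 22.53, 61.49, 97.55, 120.12, 188.68, 234.35, 167.51, 119.77, 85.64, 0.00 m³/s.
ΣQ_DR = 1116 m³/s.
With Δt = 0.25 h = 900 s, V = ΣQ_DR · Δt = 1116 × 900 = 1.00 × 10^6 m³.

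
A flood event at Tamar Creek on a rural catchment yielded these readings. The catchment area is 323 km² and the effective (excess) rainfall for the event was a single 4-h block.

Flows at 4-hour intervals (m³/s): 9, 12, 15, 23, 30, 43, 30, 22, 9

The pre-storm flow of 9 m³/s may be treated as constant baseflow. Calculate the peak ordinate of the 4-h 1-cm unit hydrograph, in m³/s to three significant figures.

Direct runoff: 0.0, 3.0, 6.0, 14.0, 21.0, 34.0, 21.0, 13.0, 0.0 m³/s; ΣQ_DR = 112.0 m³/s, peak = 34.0 m³/s.
Runoff depth d = ΣQ_DR·Δt / A = 112.0 × 14400 / (323 km²) = 4.993 mm.
The 1-cm UH is the DRH scaled by (10 mm)/d, so U_p = 34.0 × 10/4.993 = 68.1 m³/s.

U_p ≈ 68.1 m³/s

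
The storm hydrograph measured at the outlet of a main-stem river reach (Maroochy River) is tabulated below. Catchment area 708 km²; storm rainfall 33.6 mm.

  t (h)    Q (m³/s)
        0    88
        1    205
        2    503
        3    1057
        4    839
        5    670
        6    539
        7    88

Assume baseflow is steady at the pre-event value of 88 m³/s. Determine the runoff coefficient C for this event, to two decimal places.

C ≈ 0.50

ΣQ_DR = 3285 m³/s; V = ΣQ_DR·Δt = 1.183 × 10^7 m³.
Runoff depth d = V / A = 16.70 mm.
C = d / P = 16.70 / 33.6 = 0.50.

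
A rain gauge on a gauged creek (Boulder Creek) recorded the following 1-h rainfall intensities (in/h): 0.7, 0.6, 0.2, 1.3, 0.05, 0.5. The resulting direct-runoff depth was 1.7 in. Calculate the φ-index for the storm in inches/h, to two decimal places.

φ ≈ 0.35 in/h

Only the 4 blocks with intensity above φ contribute runoff: 0.7, 0.6, 1.3, 0.5 in/h.
Σ(I−φ)·Δt = d  ⇒  (0.7+0.6+1.3+0.5 − 4φ)·1 = 1.7
φ = (3.100 − 1.7/1) / 4 = 0.35 in/h.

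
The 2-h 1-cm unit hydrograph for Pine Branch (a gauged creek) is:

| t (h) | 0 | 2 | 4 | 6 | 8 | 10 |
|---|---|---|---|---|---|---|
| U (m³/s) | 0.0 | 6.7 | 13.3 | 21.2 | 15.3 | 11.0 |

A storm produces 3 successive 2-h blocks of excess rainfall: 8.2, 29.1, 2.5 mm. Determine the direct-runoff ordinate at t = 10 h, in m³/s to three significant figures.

Q ≈ 58.8 m³/s

By discrete convolution, Q_j = Σ (P_i / 10 mm) · U_{j−i}.
At t = 10 h (j=5): Q = (8.2/10)·11.0 + (29.1/10)·15.3 + (2.5/10)·21.2 = 58.8 m³/s.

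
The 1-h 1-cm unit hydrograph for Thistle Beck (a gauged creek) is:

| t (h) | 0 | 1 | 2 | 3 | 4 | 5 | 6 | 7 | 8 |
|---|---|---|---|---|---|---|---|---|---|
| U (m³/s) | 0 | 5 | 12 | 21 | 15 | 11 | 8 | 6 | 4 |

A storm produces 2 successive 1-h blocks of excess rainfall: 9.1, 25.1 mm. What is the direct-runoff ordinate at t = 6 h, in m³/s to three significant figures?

Q ≈ 34.9 m³/s

By discrete convolution, Q_j = Σ (P_i / 10 mm) · U_{j−i}.
At t = 6 h (j=6): Q = (9.1/10)·8 + (25.1/10)·11 = 34.9 m³/s.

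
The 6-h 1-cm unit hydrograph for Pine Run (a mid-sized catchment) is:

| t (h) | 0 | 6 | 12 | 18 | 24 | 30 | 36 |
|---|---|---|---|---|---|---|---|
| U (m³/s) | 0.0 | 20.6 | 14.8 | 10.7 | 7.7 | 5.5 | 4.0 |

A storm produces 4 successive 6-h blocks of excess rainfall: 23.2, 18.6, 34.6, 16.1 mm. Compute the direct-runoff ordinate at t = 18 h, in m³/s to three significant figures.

By discrete convolution, Q_j = Σ (P_i / 10 mm) · U_{j−i}.
At t = 18 h (j=3): Q = (23.2/10)·10.7 + (18.6/10)·14.8 + (34.6/10)·20.6 + (16.1/10)·0.0 = 124 m³/s.

Q ≈ 124 m³/s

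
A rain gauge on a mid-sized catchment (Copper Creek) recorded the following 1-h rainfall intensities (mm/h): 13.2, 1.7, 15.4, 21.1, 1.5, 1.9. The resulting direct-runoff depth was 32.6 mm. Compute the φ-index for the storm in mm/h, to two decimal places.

Only the 3 blocks with intensity above φ contribute runoff: 13.2, 15.4, 21.1 mm/h.
Σ(I−φ)·Δt = d  ⇒  (13.2+15.4+21.1 − 3φ)·1 = 32.6
φ = (49.70 − 32.6/1) / 3 = 5.70 mm/h.

φ ≈ 5.70 mm/h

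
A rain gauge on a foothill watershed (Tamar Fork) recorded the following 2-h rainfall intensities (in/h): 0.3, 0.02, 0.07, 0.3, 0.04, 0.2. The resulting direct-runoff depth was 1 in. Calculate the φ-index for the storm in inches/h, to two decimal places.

φ ≈ 0.10 in/h

Only the 3 blocks with intensity above φ contribute runoff: 0.3, 0.3, 0.2 in/h.
Σ(I−φ)·Δt = d  ⇒  (0.3+0.3+0.2 − 3φ)·2 = 1
φ = (0.8000 − 1/2) / 3 = 0.10 in/h.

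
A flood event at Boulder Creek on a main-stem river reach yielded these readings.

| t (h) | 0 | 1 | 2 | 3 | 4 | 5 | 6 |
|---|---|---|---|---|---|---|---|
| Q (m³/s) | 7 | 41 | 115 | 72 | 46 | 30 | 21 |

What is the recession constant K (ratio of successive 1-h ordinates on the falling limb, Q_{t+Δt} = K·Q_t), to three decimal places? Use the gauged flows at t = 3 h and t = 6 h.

K ≈ 0.663

Using the recession-limb readings at t = 3 h and t = 6 h: Q falls from 72 to 21 m³/s over 3 intervals.
K = (Q₂/Q₁)^(1/3) = (21/72)^(1/3) = 0.663.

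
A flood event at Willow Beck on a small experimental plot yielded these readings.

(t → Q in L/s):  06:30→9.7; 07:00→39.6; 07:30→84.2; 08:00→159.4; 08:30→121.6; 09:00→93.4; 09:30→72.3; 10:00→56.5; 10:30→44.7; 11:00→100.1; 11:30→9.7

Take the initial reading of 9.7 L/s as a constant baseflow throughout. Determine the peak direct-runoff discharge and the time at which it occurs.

Subtracting baseflow gives direct-runoff ordinates: 0.0, 29.9, 74.5, 149.7, 111.9, 83.7, 62.6, 46.8, 35.0, 90.4, 0.0 L/s.
The maximum is 149.7 L/s, occurring at the reading for t = 08:00.

Q_p = 149.7 L/s at t = 08:00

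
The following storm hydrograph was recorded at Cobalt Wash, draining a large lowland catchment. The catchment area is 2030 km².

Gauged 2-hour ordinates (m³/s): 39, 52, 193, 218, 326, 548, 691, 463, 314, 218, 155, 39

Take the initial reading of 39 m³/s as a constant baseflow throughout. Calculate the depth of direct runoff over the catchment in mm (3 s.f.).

Direct runoff: 0.0, 13.0, 154.0, 179.0, 287.0, 509.0, 652.0, 424.0, 275.0, 179.0, 116.0, 0.0 m³/s; ΣQ_DR = 2788 m³/s.
V = ΣQ_DR · Δt = 2788 × 7200 s = 2.007 × 10^7 m³.
Over A = 2030 km², depth = V / A = 9.89 mm.

d ≈ 9.89 mm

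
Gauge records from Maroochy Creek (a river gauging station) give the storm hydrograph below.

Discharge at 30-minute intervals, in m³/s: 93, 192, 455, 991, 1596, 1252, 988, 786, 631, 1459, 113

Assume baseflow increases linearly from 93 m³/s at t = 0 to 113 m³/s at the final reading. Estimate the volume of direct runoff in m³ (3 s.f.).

Direct-runoff ordinates (Q − Q_b): 0.00, 97.00, 358.00, 892.00, 1495.00, 1149.00, 883.00, 679.00, 522.00, 1348.00, 0.00 m³/s.
ΣQ_DR = 7423 m³/s.
With Δt = 0.5 h = 1800 s, V = ΣQ_DR · Δt = 7423 × 1800 = 1.34 × 10^7 m³.

V ≈ 1.34 × 10^7 m³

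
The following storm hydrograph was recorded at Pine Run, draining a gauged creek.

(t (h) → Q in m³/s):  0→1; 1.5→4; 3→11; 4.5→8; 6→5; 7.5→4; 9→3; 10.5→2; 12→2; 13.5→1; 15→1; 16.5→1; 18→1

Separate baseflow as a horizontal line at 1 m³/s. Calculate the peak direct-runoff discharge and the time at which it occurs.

Q_p = 10.0 m³/s at t = 3 h

Subtracting baseflow gives direct-runoff ordinates: 0.0, 3.0, 10.0, 7.0, 4.0, 3.0, 2.0, 1.0, 1.0, 0.0, 0.0, 0.0, 0.0 m³/s.
The maximum is 10.0 m³/s, occurring at the reading for t = 3 h.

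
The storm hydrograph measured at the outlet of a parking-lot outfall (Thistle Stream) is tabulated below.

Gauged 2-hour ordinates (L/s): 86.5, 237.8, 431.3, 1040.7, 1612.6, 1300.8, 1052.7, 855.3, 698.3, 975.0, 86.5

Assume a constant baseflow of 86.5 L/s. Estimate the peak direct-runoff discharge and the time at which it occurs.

Q_p = 1526.1 L/s at t = 8 h

Subtracting baseflow gives direct-runoff ordinates: 0.0, 151.3, 344.8, 954.2, 1526.1, 1214.3, 966.2, 768.8, 611.8, 888.5, 0.0 L/s.
The maximum is 1526.1 L/s, occurring at the reading for t = 8 h.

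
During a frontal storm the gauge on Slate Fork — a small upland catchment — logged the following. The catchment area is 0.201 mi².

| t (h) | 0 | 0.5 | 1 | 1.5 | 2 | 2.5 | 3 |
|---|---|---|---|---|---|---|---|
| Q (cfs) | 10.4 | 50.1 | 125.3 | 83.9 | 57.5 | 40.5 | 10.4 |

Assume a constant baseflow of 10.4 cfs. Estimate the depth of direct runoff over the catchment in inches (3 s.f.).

Direct runoff: 0.0, 39.7, 114.9, 73.5, 47.1, 30.1, 0.0 cfs; ΣQ_DR = 305.3 cfs.
V = ΣQ_DR · Δt = 305.3 × 1800 s = 5.495 × 10^5 ft³.
Over A = 0.201 mi², depth = V / A = 1.18 in.

d ≈ 1.18 in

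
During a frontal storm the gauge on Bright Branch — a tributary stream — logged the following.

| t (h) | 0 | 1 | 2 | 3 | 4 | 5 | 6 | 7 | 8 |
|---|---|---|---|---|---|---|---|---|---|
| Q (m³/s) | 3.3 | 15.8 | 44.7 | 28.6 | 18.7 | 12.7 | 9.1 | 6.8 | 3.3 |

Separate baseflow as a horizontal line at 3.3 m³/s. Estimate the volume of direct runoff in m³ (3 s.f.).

Direct-runoff ordinates (Q − Q_b): 0.0, 12.5, 41.4, 25.3, 15.4, 9.4, 5.8, 3.5, 0.0 m³/s.
ΣQ_DR = 113.3 m³/s.
With Δt = 1 h = 3600 s, V = ΣQ_DR · Δt = 113.3 × 3600 = 4.08 × 10^5 m³.

V ≈ 4.08 × 10^5 m³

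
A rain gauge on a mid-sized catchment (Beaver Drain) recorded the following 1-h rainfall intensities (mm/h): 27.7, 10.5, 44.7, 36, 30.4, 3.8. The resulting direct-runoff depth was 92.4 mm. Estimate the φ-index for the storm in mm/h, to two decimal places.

φ ≈ 11.60 mm/h

Only the 4 blocks with intensity above φ contribute runoff: 27.7, 44.7, 36, 30.4 mm/h.
Σ(I−φ)·Δt = d  ⇒  (27.7+44.7+36+30.4 − 4φ)·1 = 92.4
φ = (138.8 − 92.4/1) / 4 = 11.60 mm/h.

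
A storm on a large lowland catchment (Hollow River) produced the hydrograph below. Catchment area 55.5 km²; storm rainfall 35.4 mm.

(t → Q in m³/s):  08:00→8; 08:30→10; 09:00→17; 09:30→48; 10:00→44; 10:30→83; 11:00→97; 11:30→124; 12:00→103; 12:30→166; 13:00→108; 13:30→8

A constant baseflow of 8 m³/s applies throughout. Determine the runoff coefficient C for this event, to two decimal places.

ΣQ_DR = 720.0 m³/s; V = ΣQ_DR·Δt = 1.296 × 10^6 m³.
Runoff depth d = V / A = 23.35 mm.
C = d / P = 23.35 / 35.4 = 0.66.

C ≈ 0.66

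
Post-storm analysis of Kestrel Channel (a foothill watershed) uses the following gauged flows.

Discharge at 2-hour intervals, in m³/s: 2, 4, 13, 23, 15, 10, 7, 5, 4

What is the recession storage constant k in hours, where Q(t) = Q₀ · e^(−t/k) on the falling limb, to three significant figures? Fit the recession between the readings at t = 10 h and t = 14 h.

k ≈ 5.77 h

On the falling limb, Q drops from 10 to 5 m³/s between t = 10 h and t = 14 h (Δt = 4 h).
k = −Δt / ln(Q₂/Q₁) = −4 / ln(5/10) = 5.77 h.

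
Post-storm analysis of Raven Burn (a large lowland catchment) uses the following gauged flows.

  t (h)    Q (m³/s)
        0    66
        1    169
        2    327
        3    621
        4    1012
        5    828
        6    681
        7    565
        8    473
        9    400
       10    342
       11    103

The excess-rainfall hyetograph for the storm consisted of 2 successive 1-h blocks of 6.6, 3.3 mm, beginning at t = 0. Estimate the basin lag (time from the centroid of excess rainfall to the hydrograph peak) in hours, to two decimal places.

t_L ≈ 3.17 h

Centroid of excess rainfall: t_c = Σ P_i·t̄_i / ΣP_i = 0.8333 h (block centres at 0.5, 1.5 h).
Hydrograph peak occurs at t = 4 h, so basin lag t_L = 4 − 0.8333 = 3.17 h.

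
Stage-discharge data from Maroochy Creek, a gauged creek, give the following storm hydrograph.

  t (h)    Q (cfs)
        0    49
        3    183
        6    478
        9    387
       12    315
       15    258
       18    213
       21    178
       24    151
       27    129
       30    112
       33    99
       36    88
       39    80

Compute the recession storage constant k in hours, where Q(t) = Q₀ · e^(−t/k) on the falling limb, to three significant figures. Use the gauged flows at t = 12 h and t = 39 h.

On the falling limb, Q drops from 315 to 80 cfs between t = 12 h and t = 39 h (Δt = 27 h).
k = −Δt / ln(Q₂/Q₁) = −27 / ln(80/315) = 19.7 h.

k ≈ 19.7 h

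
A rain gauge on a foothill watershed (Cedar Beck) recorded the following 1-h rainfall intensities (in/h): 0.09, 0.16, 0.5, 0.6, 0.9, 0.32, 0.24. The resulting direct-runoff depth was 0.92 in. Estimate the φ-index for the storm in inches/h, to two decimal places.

Only the 3 blocks with intensity above φ contribute runoff: 0.5, 0.6, 0.9 in/h.
Σ(I−φ)·Δt = d  ⇒  (0.5+0.6+0.9 − 3φ)·1 = 0.92
φ = (2.000 − 0.92/1) / 3 = 0.36 in/h.

φ ≈ 0.36 in/h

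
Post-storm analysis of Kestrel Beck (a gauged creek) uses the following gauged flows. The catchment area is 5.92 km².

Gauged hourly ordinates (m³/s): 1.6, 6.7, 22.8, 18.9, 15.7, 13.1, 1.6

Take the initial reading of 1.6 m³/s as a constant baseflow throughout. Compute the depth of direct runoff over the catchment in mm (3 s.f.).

Direct runoff: 0.0, 5.1, 21.2, 17.3, 14.1, 11.5, 0.0 m³/s; ΣQ_DR = 69.20 m³/s.
V = ΣQ_DR · Δt = 69.20 × 3600 s = 2.491 × 10^5 m³.
Over A = 5.92 km², depth = V / A = 42.1 mm.

d ≈ 42.1 mm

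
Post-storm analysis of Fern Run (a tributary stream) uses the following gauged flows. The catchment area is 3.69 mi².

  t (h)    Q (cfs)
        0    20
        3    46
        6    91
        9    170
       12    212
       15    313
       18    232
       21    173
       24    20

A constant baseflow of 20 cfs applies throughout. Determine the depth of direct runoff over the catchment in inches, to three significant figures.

d ≈ 1.38 in

Direct runoff: 0.0, 26.0, 71.0, 150.0, 192.0, 293.0, 212.0, 153.0, 0.0 cfs; ΣQ_DR = 1097 cfs.
V = ΣQ_DR · Δt = 1097 × 10800 s = 1.185 × 10^7 ft³.
Over A = 3.69 mi², depth = V / A = 1.38 in.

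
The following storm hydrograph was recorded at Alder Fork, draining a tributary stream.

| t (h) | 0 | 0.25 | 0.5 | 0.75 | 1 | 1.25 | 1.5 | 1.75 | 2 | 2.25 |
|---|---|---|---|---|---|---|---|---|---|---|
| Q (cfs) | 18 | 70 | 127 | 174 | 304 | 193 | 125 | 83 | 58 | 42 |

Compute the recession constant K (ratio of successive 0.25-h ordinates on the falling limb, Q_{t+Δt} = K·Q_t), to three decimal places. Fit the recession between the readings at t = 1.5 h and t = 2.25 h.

K ≈ 0.695

Using the recession-limb readings at t = 1.5 h and t = 2.25 h: Q falls from 125 to 42 cfs over 3 intervals.
K = (Q₂/Q₁)^(1/3) = (42/125)^(1/3) = 0.695.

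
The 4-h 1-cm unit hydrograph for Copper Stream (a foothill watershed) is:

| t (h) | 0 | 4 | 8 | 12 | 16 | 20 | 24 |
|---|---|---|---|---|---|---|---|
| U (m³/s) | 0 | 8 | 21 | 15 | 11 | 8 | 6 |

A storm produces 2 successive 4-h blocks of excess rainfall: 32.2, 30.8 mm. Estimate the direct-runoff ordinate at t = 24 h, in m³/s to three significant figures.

By discrete convolution, Q_j = Σ (P_i / 10 mm) · U_{j−i}.
At t = 24 h (j=6): Q = (32.2/10)·6 + (30.8/10)·8 = 44.0 m³/s.

Q ≈ 44.0 m³/s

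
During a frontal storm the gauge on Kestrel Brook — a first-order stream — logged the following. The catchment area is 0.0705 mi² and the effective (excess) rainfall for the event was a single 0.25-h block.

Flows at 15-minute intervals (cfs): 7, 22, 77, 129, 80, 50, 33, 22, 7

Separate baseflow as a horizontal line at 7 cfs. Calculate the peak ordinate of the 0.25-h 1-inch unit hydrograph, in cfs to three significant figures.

U_p ≈ 61.0 cfs

Direct runoff: 0.0, 15.0, 70.0, 122.0, 73.0, 43.0, 26.0, 15.0, 0.0 cfs; ΣQ_DR = 364.0 cfs, peak = 122.0 cfs.
Runoff depth d = ΣQ_DR·Δt / A = 364.0 × 900 / (0.0705 mi²) = 2.000 in.
The 1-inch UH is the DRH scaled by (1 in)/d, so U_p = 122.0 × 1/2.000 = 61.0 cfs.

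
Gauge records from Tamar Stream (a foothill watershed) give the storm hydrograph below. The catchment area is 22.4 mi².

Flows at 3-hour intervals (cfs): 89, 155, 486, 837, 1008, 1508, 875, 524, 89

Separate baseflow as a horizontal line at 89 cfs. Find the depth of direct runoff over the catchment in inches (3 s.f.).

Direct runoff: 0.0, 66.0, 397.0, 748.0, 919.0, 1419.0, 786.0, 435.0, 0.0 cfs; ΣQ_DR = 4770 cfs.
V = ΣQ_DR · Δt = 4770 × 10800 s = 5.152 × 10^7 ft³.
Over A = 22.4 mi², depth = V / A = 0.990 in.

d ≈ 0.990 in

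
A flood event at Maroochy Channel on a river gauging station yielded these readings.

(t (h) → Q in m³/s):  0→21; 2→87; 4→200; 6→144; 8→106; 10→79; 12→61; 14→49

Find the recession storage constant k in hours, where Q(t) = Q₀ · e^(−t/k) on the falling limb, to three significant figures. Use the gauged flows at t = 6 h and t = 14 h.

On the falling limb, Q drops from 144 to 49 m³/s between t = 6 h and t = 14 h (Δt = 8 h).
k = −Δt / ln(Q₂/Q₁) = −8 / ln(49/144) = 7.42 h.

k ≈ 7.42 h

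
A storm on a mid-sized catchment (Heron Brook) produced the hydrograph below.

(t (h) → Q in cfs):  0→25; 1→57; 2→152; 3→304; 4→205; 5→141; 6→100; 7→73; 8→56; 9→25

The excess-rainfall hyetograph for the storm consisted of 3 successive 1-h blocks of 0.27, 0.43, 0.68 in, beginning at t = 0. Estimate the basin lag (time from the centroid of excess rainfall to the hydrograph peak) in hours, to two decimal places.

t_L ≈ 1.20 h

Centroid of excess rainfall: t_c = Σ P_i·t̄_i / ΣP_i = 1.7971 h (block centres at 0.5, 1.5, 2.5 h).
Hydrograph peak occurs at t = 3 h, so basin lag t_L = 3 − 1.7971 = 1.20 h.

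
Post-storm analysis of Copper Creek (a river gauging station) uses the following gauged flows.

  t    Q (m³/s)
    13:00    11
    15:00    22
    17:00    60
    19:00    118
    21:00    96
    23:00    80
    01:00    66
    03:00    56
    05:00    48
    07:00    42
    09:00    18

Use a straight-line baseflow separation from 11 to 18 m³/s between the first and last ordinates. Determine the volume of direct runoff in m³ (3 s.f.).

Direct-runoff ordinates (Q − Q_b): 0.00, 10.30, 47.60, 104.90, 82.20, 65.50, 50.80, 40.10, 31.40, 24.70, 0.00 m³/s.
ΣQ_DR = 457.5 m³/s.
With Δt = 2 h = 7200 s, V = ΣQ_DR · Δt = 457.5 × 7200 = 3.29 × 10^6 m³.

V ≈ 3.29 × 10^6 m³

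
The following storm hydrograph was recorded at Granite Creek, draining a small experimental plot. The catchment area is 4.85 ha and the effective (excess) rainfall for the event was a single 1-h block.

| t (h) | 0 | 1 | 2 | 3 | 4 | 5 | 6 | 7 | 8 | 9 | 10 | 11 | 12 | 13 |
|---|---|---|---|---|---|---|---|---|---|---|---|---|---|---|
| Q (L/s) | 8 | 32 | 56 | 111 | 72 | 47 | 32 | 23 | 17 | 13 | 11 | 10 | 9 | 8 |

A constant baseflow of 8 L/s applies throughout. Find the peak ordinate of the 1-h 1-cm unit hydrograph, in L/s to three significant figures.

U_p ≈ 41.2 L/s

Direct runoff: 0.0, 24.0, 48.0, 103.0, 64.0, 39.0, 24.0, 15.0, 9.0, 5.0, 3.0, 2.0, 1.0, 0.0 L/s; ΣQ_DR = 337.0 L/s, peak = 103.0 L/s.
Runoff depth d = ΣQ_DR·Δt / A = 337.0 × 3600 / (4.85 ha) = 25.01 mm.
The 1-cm UH is the DRH scaled by (10 mm)/d, so U_p = 103.0 × 10/25.01 = 41.2 L/s.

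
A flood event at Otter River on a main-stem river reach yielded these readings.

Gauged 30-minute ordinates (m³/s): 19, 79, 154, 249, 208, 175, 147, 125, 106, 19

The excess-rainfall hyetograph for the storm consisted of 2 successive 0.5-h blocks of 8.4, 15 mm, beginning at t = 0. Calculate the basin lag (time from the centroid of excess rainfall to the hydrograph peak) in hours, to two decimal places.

t_L ≈ 0.93 h

Centroid of excess rainfall: t_c = Σ P_i·t̄_i / ΣP_i = 0.5705 h (block centres at 0.25, 0.75 h).
Hydrograph peak occurs at t = 1.5 h, so basin lag t_L = 1.5 − 0.5705 = 0.93 h.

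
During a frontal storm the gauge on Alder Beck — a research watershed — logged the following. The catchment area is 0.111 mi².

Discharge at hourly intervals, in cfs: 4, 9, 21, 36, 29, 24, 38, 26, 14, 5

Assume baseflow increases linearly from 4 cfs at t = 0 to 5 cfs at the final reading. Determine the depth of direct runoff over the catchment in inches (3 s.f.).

d ≈ 2.25 in

Direct runoff: 0.00, 4.89, 16.78, 31.67, 24.56, 19.44, 33.33, 21.22, 9.11, 0.00 cfs; ΣQ_DR = 161.0 cfs.
V = ΣQ_DR · Δt = 161.0 × 3600 s = 5.796 × 10^5 ft³.
Over A = 0.111 mi², depth = V / A = 2.25 in.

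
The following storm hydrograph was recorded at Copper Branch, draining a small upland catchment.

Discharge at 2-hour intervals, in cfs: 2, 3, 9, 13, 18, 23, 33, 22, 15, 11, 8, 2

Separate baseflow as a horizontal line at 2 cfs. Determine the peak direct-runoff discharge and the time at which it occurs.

Subtracting baseflow gives direct-runoff ordinates: 0.0, 1.0, 7.0, 11.0, 16.0, 21.0, 31.0, 20.0, 13.0, 9.0, 6.0, 0.0 cfs.
The maximum is 31.0 cfs, occurring at the reading for t = 12 h.

Q_p = 31.0 cfs at t = 12 h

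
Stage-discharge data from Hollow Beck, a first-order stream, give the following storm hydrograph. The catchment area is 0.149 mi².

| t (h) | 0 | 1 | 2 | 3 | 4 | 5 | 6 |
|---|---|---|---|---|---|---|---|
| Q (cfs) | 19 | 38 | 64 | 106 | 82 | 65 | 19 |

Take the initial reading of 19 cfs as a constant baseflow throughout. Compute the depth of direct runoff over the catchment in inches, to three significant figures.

Direct runoff: 0.0, 19.0, 45.0, 87.0, 63.0, 46.0, 0.0 cfs; ΣQ_DR = 260.0 cfs.
V = ΣQ_DR · Δt = 260.0 × 3600 s = 9.360 × 10^5 ft³.
Over A = 0.149 mi², depth = V / A = 2.70 in.

d ≈ 2.70 in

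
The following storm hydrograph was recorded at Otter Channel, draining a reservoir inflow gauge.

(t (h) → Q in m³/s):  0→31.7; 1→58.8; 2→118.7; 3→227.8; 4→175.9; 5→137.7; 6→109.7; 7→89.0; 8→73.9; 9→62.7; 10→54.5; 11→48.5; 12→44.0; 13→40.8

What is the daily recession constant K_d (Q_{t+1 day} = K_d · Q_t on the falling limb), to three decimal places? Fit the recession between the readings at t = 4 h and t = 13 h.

K_d ≈ 0.020

Between t = 4 h and t = 13 h the flow falls from 175.9 to 40.8 m³/s over 9×1 h = 9 h.
Per-interval ratio K = (40.8/175.9)^(1/9) = 0.8501; K_d = K^(24/1) = 0.020.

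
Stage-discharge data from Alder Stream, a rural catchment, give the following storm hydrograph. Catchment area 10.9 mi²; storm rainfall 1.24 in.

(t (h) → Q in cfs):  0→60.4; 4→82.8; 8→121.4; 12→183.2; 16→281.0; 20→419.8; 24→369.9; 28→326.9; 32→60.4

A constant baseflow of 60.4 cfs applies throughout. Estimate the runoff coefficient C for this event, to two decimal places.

ΣQ_DR = 1362 cfs; V = ΣQ_DR·Δt = 1.962 × 10^7 ft³.
Runoff depth d = V / A = 0.7746 in.
C = d / P = 0.7746 / 1.24 = 0.62.

C ≈ 0.62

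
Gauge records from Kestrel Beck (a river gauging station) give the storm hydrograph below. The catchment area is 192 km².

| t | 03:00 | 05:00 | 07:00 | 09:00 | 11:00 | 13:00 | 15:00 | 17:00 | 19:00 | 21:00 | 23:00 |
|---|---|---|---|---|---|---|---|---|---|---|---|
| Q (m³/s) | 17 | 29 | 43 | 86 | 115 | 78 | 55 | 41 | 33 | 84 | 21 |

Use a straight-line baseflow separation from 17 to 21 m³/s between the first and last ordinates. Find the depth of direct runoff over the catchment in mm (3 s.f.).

Direct runoff: 0.00, 11.60, 25.20, 67.80, 96.40, 59.00, 35.60, 21.20, 12.80, 63.40, 0.00 m³/s; ΣQ_DR = 393.0 m³/s.
V = ΣQ_DR · Δt = 393.0 × 7200 s = 2.830 × 10^6 m³.
Over A = 192 km², depth = V / A = 14.7 mm.

d ≈ 14.7 mm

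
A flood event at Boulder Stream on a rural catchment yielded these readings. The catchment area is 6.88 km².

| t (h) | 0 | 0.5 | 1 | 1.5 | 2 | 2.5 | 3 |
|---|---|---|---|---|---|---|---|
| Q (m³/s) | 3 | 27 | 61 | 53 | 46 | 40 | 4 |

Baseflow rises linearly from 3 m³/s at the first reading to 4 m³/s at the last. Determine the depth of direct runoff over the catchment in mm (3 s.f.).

d ≈ 54.8 mm

Direct runoff: 0.00, 23.83, 57.67, 49.50, 42.33, 36.17, 0.00 m³/s; ΣQ_DR = 209.5 m³/s.
V = ΣQ_DR · Δt = 209.5 × 1800 s = 3.771 × 10^5 m³.
Over A = 6.88 km², depth = V / A = 54.8 mm.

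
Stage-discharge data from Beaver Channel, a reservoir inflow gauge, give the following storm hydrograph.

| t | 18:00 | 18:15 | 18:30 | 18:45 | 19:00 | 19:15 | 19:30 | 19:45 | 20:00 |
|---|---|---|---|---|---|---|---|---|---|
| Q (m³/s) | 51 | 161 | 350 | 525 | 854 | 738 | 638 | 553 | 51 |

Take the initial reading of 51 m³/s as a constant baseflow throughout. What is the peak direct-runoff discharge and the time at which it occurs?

Q_p = 803.0 m³/s at t = 19:00

Subtracting baseflow gives direct-runoff ordinates: 0.0, 110.0, 299.0, 474.0, 803.0, 687.0, 587.0, 502.0, 0.0 m³/s.
The maximum is 803.0 m³/s, occurring at the reading for t = 19:00.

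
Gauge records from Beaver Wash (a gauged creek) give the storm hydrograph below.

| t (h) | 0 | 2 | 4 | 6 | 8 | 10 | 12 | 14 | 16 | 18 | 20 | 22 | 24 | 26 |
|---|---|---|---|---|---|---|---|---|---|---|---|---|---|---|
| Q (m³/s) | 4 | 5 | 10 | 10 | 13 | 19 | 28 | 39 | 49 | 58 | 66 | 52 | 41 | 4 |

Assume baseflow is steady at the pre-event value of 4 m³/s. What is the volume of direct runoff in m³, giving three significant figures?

Direct-runoff ordinates (Q − Q_b): 0.0, 1.0, 6.0, 6.0, 9.0, 15.0, 24.0, 35.0, 45.0, 54.0, 62.0, 48.0, 37.0, 0.0 m³/s.
ΣQ_DR = 342.0 m³/s.
With Δt = 2 h = 7200 s, V = ΣQ_DR · Δt = 342.0 × 7200 = 2.46 × 10^6 m³.

V ≈ 2.46 × 10^6 m³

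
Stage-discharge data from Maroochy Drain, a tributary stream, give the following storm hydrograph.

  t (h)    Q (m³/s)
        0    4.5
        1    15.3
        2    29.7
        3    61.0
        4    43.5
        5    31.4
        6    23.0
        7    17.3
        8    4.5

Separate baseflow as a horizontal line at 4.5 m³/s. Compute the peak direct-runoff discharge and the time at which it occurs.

Subtracting baseflow gives direct-runoff ordinates: 0.0, 10.8, 25.2, 56.5, 39.0, 26.9, 18.5, 12.8, 0.0 m³/s.
The maximum is 56.5 m³/s, occurring at the reading for t = 3 h.

Q_p = 56.5 m³/s at t = 3 h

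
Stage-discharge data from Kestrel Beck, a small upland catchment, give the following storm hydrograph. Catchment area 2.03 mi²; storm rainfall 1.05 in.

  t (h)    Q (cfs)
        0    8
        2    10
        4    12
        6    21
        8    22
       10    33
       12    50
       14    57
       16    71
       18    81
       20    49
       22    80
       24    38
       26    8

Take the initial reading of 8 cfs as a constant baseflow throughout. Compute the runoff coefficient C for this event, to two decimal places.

ΣQ_DR = 428.0 cfs; V = ΣQ_DR·Δt = 3.082 × 10^6 ft³.
Runoff depth d = V / A = 0.6534 in.
C = d / P = 0.6534 / 1.05 = 0.62.

C ≈ 0.62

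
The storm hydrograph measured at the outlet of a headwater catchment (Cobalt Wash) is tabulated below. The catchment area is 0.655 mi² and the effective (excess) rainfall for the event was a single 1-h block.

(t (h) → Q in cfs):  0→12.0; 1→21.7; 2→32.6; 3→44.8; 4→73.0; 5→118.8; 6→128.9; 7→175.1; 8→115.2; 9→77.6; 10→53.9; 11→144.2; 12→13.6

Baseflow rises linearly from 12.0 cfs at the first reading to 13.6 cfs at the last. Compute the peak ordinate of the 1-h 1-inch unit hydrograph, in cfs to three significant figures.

U_p ≈ 81.1 cfs

Direct runoff: 0.00, 9.57, 20.33, 32.40, 60.47, 106.13, 116.10, 162.17, 102.13, 64.40, 40.57, 130.73, 0.00 cfs; ΣQ_DR = 845.0 cfs, peak = 162.17 cfs.
Runoff depth d = ΣQ_DR·Δt / A = 845.0 × 3600 / (0.655 mi²) = 1.999 in.
The 1-inch UH is the DRH scaled by (1 in)/d, so U_p = 162.17 × 1/1.999 = 81.1 cfs.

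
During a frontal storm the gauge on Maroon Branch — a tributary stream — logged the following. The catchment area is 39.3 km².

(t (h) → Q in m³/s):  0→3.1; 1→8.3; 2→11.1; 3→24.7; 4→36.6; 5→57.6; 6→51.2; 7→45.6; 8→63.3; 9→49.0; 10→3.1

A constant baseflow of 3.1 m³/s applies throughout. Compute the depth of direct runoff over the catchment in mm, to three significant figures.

Direct runoff: 0.0, 5.2, 8.0, 21.6, 33.5, 54.5, 48.1, 42.5, 60.2, 45.9, 0.0 m³/s; ΣQ_DR = 319.5 m³/s.
V = ΣQ_DR · Δt = 319.5 × 3600 s = 1.150 × 10^6 m³.
Over A = 39.3 km², depth = V / A = 29.3 mm.

d ≈ 29.3 mm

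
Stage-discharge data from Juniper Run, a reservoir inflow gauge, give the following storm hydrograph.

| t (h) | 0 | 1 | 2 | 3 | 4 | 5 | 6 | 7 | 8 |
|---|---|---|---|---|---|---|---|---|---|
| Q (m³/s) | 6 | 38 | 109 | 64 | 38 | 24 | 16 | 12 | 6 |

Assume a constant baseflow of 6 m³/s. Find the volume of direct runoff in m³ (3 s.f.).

V ≈ 9.32 × 10^5 m³

Direct-runoff ordinates (Q − Q_b): 0.0, 32.0, 103.0, 58.0, 32.0, 18.0, 10.0, 6.0, 0.0 m³/s.
ΣQ_DR = 259.0 m³/s.
With Δt = 1 h = 3600 s, V = ΣQ_DR · Δt = 259.0 × 3600 = 9.32 × 10^5 m³.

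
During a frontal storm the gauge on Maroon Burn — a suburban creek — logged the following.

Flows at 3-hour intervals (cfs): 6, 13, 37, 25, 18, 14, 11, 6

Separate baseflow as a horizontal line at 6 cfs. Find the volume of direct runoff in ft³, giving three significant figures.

Direct-runoff ordinates (Q − Q_b): 0.0, 7.0, 31.0, 19.0, 12.0, 8.0, 5.0, 0.0 cfs.
ΣQ_DR = 82.00 cfs.
With Δt = 3 h = 10800 s, V = ΣQ_DR · Δt = 82.00 × 10800 = 8.86 × 10^5 ft³.

V ≈ 8.86 × 10^5 ft³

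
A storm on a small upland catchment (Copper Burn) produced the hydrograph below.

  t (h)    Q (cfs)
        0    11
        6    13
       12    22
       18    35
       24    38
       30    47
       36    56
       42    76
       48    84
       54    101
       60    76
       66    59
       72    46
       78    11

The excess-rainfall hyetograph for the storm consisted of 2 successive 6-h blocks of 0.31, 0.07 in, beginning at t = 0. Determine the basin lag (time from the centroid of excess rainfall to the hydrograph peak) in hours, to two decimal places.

t_L ≈ 49.89 h

Centroid of excess rainfall: t_c = Σ P_i·t̄_i / ΣP_i = 4.1053 h (block centres at 3, 9 h).
Hydrograph peak occurs at t = 54 h, so basin lag t_L = 54 − 4.1053 = 49.89 h.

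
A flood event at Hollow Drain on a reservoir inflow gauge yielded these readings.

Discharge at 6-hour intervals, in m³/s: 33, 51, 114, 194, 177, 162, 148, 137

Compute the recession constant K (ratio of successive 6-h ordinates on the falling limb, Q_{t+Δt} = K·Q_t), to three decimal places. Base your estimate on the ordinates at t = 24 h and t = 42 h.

Using the recession-limb readings at t = 24 h and t = 42 h: Q falls from 177 to 137 m³/s over 3 intervals.
K = (Q₂/Q₁)^(1/3) = (137/177)^(1/3) = 0.918.

K ≈ 0.918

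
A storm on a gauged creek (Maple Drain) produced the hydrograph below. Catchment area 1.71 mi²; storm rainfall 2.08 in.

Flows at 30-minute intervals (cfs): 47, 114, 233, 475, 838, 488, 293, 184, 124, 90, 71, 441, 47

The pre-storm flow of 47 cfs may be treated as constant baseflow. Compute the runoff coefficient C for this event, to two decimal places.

C ≈ 0.62

ΣQ_DR = 2834 cfs; V = ΣQ_DR·Δt = 5.101 × 10^6 ft³.
Runoff depth d = V / A = 1.284 in.
C = d / P = 1.284 / 2.08 = 0.62.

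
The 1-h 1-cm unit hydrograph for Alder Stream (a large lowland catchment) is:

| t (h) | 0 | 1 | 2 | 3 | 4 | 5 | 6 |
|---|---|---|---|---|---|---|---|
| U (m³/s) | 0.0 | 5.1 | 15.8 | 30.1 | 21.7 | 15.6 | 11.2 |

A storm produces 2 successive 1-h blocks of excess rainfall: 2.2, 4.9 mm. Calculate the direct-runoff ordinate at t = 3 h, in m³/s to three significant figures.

By discrete convolution, Q_j = Σ (P_i / 10 mm) · U_{j−i}.
At t = 3 h (j=3): Q = (2.2/10)·30.1 + (4.9/10)·15.8 = 14.4 m³/s.

Q ≈ 14.4 m³/s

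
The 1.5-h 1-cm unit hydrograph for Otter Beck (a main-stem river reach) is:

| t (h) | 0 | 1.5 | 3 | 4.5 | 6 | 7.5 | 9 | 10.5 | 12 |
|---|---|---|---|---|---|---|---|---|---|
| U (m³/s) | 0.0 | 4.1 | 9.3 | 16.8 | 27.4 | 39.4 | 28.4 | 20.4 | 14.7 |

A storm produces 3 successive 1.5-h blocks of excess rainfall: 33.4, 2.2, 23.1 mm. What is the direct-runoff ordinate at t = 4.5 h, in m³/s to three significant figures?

Q ≈ 67.6 m³/s

By discrete convolution, Q_j = Σ (P_i / 10 mm) · U_{j−i}.
At t = 4.5 h (j=3): Q = (33.4/10)·16.8 + (2.2/10)·9.3 + (23.1/10)·4.1 = 67.6 m³/s.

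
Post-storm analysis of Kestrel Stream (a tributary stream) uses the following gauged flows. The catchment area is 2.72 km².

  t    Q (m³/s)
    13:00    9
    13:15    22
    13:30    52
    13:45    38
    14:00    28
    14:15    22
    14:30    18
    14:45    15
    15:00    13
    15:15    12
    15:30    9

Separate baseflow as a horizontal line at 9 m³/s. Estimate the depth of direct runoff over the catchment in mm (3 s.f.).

Direct runoff: 0.0, 13.0, 43.0, 29.0, 19.0, 13.0, 9.0, 6.0, 4.0, 3.0, 0.0 m³/s; ΣQ_DR = 139.0 m³/s.
V = ΣQ_DR · Δt = 139.0 × 900 s = 1.251 × 10^5 m³.
Over A = 2.72 km², depth = V / A = 46.0 mm.

d ≈ 46.0 mm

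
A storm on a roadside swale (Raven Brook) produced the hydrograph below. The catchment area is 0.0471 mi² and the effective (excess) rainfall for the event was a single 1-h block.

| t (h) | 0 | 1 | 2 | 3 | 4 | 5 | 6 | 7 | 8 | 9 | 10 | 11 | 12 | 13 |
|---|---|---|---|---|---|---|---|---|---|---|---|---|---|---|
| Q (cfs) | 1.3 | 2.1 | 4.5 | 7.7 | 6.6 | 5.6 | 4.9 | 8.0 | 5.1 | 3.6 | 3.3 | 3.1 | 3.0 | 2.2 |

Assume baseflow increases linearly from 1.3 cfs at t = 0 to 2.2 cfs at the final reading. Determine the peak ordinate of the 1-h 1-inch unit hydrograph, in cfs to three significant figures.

U_p ≈ 5.18 cfs

Direct runoff: 0.00, 0.73, 3.06, 6.19, 5.02, 3.95, 3.18, 6.22, 3.25, 1.68, 1.31, 1.04, 0.87, 0.00 cfs; ΣQ_DR = 36.50 cfs, peak = 6.22 cfs.
Runoff depth d = ΣQ_DR·Δt / A = 36.50 × 3600 / (0.0471 mi²) = 1.201 in.
The 1-inch UH is the DRH scaled by (1 in)/d, so U_p = 6.22 × 1/1.201 = 5.18 cfs.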